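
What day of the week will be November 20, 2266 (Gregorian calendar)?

January 1, 2266 is a Monday.
November 20 is day 324 of the year, i.e. 323 days after Jan 1.
323 mod 7 = 1, so advance 1 weekday from Monday: Tuesday.

Tuesday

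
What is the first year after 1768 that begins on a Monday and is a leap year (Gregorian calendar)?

1776

Jan 1 advances by 2 weekdays after a leap year and by 1 after a common year.
1768: Jan 1 is Friday (leap).
1769: Sunday
1770: Monday
1771: Tuesday
1772: Wednesday (leap)
1773: Friday
1774: Saturday
1775: Sunday
1776: Monday (leap)
1776 begins on a Monday and is a leap year.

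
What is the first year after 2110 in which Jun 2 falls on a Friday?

2113

From one year to the next, a fixed date's weekday advances by 1, or by 2 when a Feb 29 lies between the two dates.
2110: June 2 is Monday.
2111: Tuesday (+1)
2112: Thursday (+2)
2113: Friday (+1)
Jun 2 falls on a Friday in 2113.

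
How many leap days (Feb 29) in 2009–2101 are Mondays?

3

Leap years in 2009–2101: 22 of them.
Feb 29 weekday advances by 5 (mod 7) from one leap year to the next four years later (or differs when a century non-leap intervenes).
Leap-day weekdays: 2012:Wed 2016:Mon✓ 2020:Sat 2024:Thu 2028:Tue 2032:Sun 2036:Fri 2040:Wed 2044:Mon✓ 2048:Sat 2052:Thu 2056:Tue 2060:Sun 2064:Fri 2068:Wed 2072:Mon✓ 2076:Sat 2080:Thu 2084:Tue 2088:Sun 2092:Fri 2096:Wed
Monday: 2016, 2044, 2072 → 3.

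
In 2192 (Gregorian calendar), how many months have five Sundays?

5

A month of length L has five Sundays iff its first Sunday is on day ≤ L−28 (so day 1–3 in a 31-day month, 1–2 in a 30-day month, day 1 in a leap February).
Checking each month of 2192: Jan starts Sun (31d) ✓; Feb starts Wed (29d); Mar starts Thu (31d); Apr starts Sun (30d) ✓; May starts Tue (31d); Jun starts Fri (30d); Jul starts Sun (31d) ✓; Aug starts Wed (31d); Sep starts Sat (30d) ✓; Oct starts Mon (31d); Nov starts Thu (30d); Dec starts Sat (31d) ✓.
Five-Sunday months: January, April, July, September, December → 5.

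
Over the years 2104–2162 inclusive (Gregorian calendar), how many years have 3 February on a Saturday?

Track 3 February's weekday year by year (advancing +1, or +2 across a Feb 29):
  2104: Sun  2105: Tue (+2)  2106: Wed (+1)  2107: Thu (+1)  2108: Fri (+1)
  2109: Sun (+2)  2110: Mon (+1)  2111: Tue (+1)  2112: Wed (+1)  2113: Fri (+2)
  2114: Sat (+1) ✓  2115: Sun (+1)  2116: Mon (+1)  2117: Wed (+2)  … (31 more years) …
  2149: Mon (+2)  2150: Tue (+1)  2151: Wed (+1)  2152: Thu (+1)  2153: Sat (+2) ✓
  2154: Sun (+1)  2155: Mon (+1)  2156: Tue (+1)  2157: Thu (+2)  2158: Fri (+1)
  2159: Sat (+1) ✓  2160: Sun (+1)  2161: Tue (+2)  2162: Wed (+1)
Saturday years: 2114, 2120, 2125, 2131, 2142, 2148, 2153, 2159 — 8 in total.

8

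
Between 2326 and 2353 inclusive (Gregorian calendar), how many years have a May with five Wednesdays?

May has 31 days; it has five Wednesdays when Wednesday falls among the first (month-length − 28) days — i.e. when May 1 is one of Wednesday/Tuesday/Monday.
May 1 by year: 2326:Sat 2327:Sun 2328:Tue✓ 2329:Wed✓ 2330:Thu 2331:Fri 2332:Sun 2333:Mon✓ 2334:Tue✓ 2335:Wed✓ 2336:Fri 2337:Sat 2338:Sun 2339:Mon✓ 2340:Wed✓ 2341:Thu 2342:Fri 2343:Sat 2344:Mon✓ 2345:Tue✓ 2346:Wed✓ 2347:Thu 2348:Sat 2349:Sun 2350:Mon✓ 2351:Tue✓ 2352:Thu 2353:Fri
Years with five Wednesdays: 2328, 2329, 2333, 2334, 2335, 2339, 2340, 2344, 2345, 2346, 2350, 2351 → 12.

12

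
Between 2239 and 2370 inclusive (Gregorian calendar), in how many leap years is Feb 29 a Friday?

4

Leap years in 2239–2370: 32 of them.
Feb 29 weekday advances by 5 (mod 7) from one leap year to the next four years later (or differs when a century non-leap intervenes).
Leap-day weekdays: 2240:Sat 2244:Thu 2248:Tue 2252:Sun 2256:Fri✓ 2260:Wed 2264:Mon 2268:Sat 2272:Thu 2276:Tue 2280:Sun 2284:Fri✓ 2288:Wed …(6 more)… 2320:Sun 2324:Fri✓ 2328:Wed 2332:Mon 2336:Sat 2340:Thu 2344:Tue 2348:Sun 2352:Fri✓ 2356:Wed 2360:Mon 2364:Sat 2368:Thu
Friday: 2256, 2284, 2324, 2352 → 4.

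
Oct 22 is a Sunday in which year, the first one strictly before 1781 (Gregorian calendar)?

From one year to the next, a fixed date's weekday advances by 1, or by 2 when a Feb 29 lies between the two dates.
1781: October 22 is Monday.
1780: Sunday (−1)
Oct 22 falls on a Sunday in 1780.

1780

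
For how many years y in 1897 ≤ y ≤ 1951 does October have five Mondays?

25

October has 31 days; it has five Mondays when Monday falls among the first (month-length − 28) days — i.e. when October 1 is one of Monday/Sunday/Saturday.
October 1 by year: 1897:Fri 1898:Sat✓ 1899:Sun✓ 1900:Mon✓ 1901:Tue 1902:Wed 1903:Thu 1904:Sat✓ 1905:Sun✓ 1906:Mon✓ 1907:Tue 1908:Thu 1909:Fri 1910:Sat✓ 1911:Sun✓ …(25 more)… 1937:Fri 1938:Sat✓ 1939:Sun✓ 1940:Tue 1941:Wed 1942:Thu 1943:Fri 1944:Sun✓ 1945:Mon✓ 1946:Tue 1947:Wed 1948:Fri 1949:Sat✓ 1950:Sun✓ 1951:Mon✓
Years with five Mondays: 1898, 1899, 1900, 1904, 1905, 1906, 1910, 1911, 1916, 1917, 1921, 1922, 1923, 1927, 1928, 1932, 1933, 1934, 1938, 1939, 1944, 1945, 1949, 1950, 1951 → 25.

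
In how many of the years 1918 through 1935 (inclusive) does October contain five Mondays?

October has 31 days; it has five Mondays when Monday falls among the first (month-length − 28) days — i.e. when October 1 is one of Monday/Sunday/Saturday.
October 1 by year: 1918:Tue 1919:Wed 1920:Fri 1921:Sat✓ 1922:Sun✓ 1923:Mon✓ 1924:Wed 1925:Thu 1926:Fri 1927:Sat✓ 1928:Mon✓ 1929:Tue 1930:Wed 1931:Thu 1932:Sat✓ 1933:Sun✓ 1934:Mon✓ 1935:Tue
Years with five Mondays: 1921, 1922, 1923, 1927, 1928, 1932, 1933, 1934 → 8.

8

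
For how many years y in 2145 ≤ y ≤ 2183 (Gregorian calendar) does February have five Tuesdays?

February has 28 days (29 in leap years); it has five Tuesdays when Tuesday falls among the first (month-length − 28) days — i.e. when February 1 is Tuesday in a leap year (never in a common year).
February 1 by year: 2145:Mon 2146:Tue 2147:Wed 2148:Thu 2149:Sat 2150:Sun 2151:Mon 2152:Tue✓ 2153:Thu 2154:Fri 2155:Sat 2156:Sun 2157:Tue 2158:Wed 2159:Thu …(9 more)… 2169:Wed 2170:Thu 2171:Fri 2172:Sat 2173:Mon 2174:Tue 2175:Wed 2176:Thu 2177:Sat 2178:Sun 2179:Mon 2180:Tue✓ 2181:Thu 2182:Fri 2183:Sat
Years with five Tuesdays: 2152, 2180 → 2.

2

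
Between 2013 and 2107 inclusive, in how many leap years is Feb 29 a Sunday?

3

Leap years in 2013–2107: 22 of them.
Feb 29 weekday advances by 5 (mod 7) from one leap year to the next four years later (or differs when a century non-leap intervenes).
Leap-day weekdays: 2016:Mon 2020:Sat 2024:Thu 2028:Tue 2032:Sun✓ 2036:Fri 2040:Wed 2044:Mon 2048:Sat 2052:Thu 2056:Tue 2060:Sun✓ 2064:Fri 2068:Wed 2072:Mon 2076:Sat 2080:Thu 2084:Tue 2088:Sun✓ 2092:Fri 2096:Wed 2104:Fri
Sunday: 2032, 2060, 2088 → 3.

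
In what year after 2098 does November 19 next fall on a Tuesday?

From one year to the next, a fixed date's weekday advances by 1, or by 2 when a Feb 29 lies between the two dates.
2098: November 19 is Wednesday.
2099: Thursday (+1)
2100: Friday (+1)
2101: Saturday (+1)
2102: Sunday (+1)
2103: Monday (+1)
2104: Wednesday (+2)
2105: Thursday (+1)
2106: Friday (+1)
2107: Saturday (+1)
2108: Monday (+2)
2109: Tuesday (+1)
November 19 falls on a Tuesday in 2109.

2109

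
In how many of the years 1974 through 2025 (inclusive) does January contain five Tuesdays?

23

January has 31 days; it has five Tuesdays when Tuesday falls among the first (month-length − 28) days — i.e. when January 1 is one of Tuesday/Monday/Sunday.
January 1 by year: 1974:Tue✓ 1975:Wed 1976:Thu 1977:Sat 1978:Sun✓ 1979:Mon✓ 1980:Tue✓ 1981:Thu 1982:Fri 1983:Sat 1984:Sun✓ 1985:Tue✓ 1986:Wed 1987:Thu 1988:Fri …(22 more)… 2011:Sat 2012:Sun✓ 2013:Tue✓ 2014:Wed 2015:Thu 2016:Fri 2017:Sun✓ 2018:Mon✓ 2019:Tue✓ 2020:Wed 2021:Fri 2022:Sat 2023:Sun✓ 2024:Mon✓ 2025:Wed
Years with five Tuesdays: 1974, 1978, 1979, 1980, 1984, 1985, 1989, 1990, 1991, 1995, 1996, 2001, 2002, 2006, 2007, 2008, 2012, 2013, 2017, 2018, 2019, 2023, 2024 → 23.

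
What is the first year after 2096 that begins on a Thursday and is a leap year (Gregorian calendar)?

2128

Jan 1 advances by 2 weekdays after a leap year and by 1 after a common year.
2096: Jan 1 is Sunday (leap).
2097: Tuesday
2098: Wednesday
2099: Thursday
2100: Friday
2101: Saturday
2102: Sunday
2103: Monday
2104: Tuesday (leap)
2105: Thursday
2106: Friday
2107: Saturday
2108: Sunday (leap)
2109: Tuesday
2110: Wednesday
2111: Thursday
2112: Friday (leap)
2113: Sunday
2114: Monday
2115: Tuesday
2116: Wednesday (leap)
2117: Friday
2118: Saturday
2119: Sunday
2120: Monday (leap)
2121: Wednesday
2122: Thursday
2123: Friday
2124: Saturday (leap)
2125: Monday
2126: Tuesday
2127: Wednesday
2128: Thursday (leap)
2128 begins on a Thursday and is a leap year.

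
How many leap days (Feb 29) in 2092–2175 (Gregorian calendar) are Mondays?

Leap years in 2092–2175: 20 of them.
Feb 29 weekday advances by 5 (mod 7) from one leap year to the next four years later (or differs when a century non-leap intervenes).
Leap-day weekdays: 2092:Fri 2096:Wed 2104:Fri 2108:Wed 2112:Mon✓ 2116:Sat 2120:Thu 2124:Tue 2128:Sun 2132:Fri 2136:Wed 2140:Mon✓ 2144:Sat 2148:Thu 2152:Tue 2156:Sun 2160:Fri 2164:Wed 2168:Mon✓ 2172:Sat
Monday: 2112, 2140, 2168 → 3.

3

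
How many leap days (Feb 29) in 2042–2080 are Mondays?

Leap years in 2042–2080: 10 of them.
Feb 29 weekday advances by 5 (mod 7) from one leap year to the next four years later (or differs when a century non-leap intervenes).
Leap-day weekdays: 2044:Mon✓ 2048:Sat 2052:Thu 2056:Tue 2060:Sun 2064:Fri 2068:Wed 2072:Mon✓ 2076:Sat 2080:Thu
Monday: 2044, 2072 → 2.

2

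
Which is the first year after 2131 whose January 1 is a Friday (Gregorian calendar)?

Jan 1 advances by 2 weekdays after a leap year and by 1 after a common year.
2131: Jan 1 is Monday.
2132: Tuesday (leap)
2133: Thursday
2134: Friday
2134 begins on a Friday

2134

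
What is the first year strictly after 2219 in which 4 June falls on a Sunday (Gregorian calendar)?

2220

From one year to the next, a fixed date's weekday advances by 1, or by 2 when a Feb 29 lies between the two dates.
2219: June 4 is Friday.
2220: Sunday (+2)
4 June falls on a Sunday in 2220.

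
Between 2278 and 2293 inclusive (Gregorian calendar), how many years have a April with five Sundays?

April has 30 days; it has five Sundays when Sunday falls among the first (month-length − 28) days — i.e. when April 1 is one of Sunday/Saturday.
April 1 by year: 2278:Mon 2279:Tue 2280:Thu 2281:Fri 2282:Sat✓ 2283:Sun✓ 2284:Tue 2285:Wed 2286:Thu 2287:Fri 2288:Sun✓ 2289:Mon 2290:Tue 2291:Wed 2292:Fri 2293:Sat✓
Years with five Sundays: 2282, 2283, 2288, 2293 → 4.

4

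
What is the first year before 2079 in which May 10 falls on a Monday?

2077

From one year to the next, a fixed date's weekday advances by 1, or by 2 when a Feb 29 lies between the two dates.
2079: May 10 is Wednesday.
2078: Tuesday (−1)
2077: Monday (−1)
May 10 falls on a Monday in 2077.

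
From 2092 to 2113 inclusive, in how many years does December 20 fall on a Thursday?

Track December 20's weekday year by year (advancing +1, or +2 across a Feb 29):
  2092: Sat  2093: Sun (+1)  2094: Mon (+1)  2095: Tue (+1)  2096: Thu (+2) ✓
  2097: Fri (+1)  2098: Sat (+1)  2099: Sun (+1)  2100: Mon (+1)  2101: Tue (+1)
  2102: Wed (+1)  2103: Thu (+1) ✓  2104: Sat (+2)  2105: Sun (+1)  2106: Mon (+1)
  2107: Tue (+1)  2108: Thu (+2) ✓  2109: Fri (+1)  2110: Sat (+1)  2111: Sun (+1)
  2112: Tue (+2)  2113: Wed (+1)
Thursday years: 2096, 2103, 2108 — 3 in total.

3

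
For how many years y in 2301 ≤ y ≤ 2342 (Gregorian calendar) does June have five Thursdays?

12

June has 30 days; it has five Thursdays when Thursday falls among the first (month-length − 28) days — i.e. when June 1 is one of Thursday/Wednesday.
June 1 by year: 2301:Sat 2302:Sun 2303:Mon 2304:Wed✓ 2305:Thu✓ 2306:Fri 2307:Sat 2308:Mon 2309:Tue 2310:Wed✓ 2311:Thu✓ 2312:Sat 2313:Sun 2314:Mon 2315:Tue …(12 more)… 2328:Fri 2329:Sat 2330:Sun 2331:Mon 2332:Wed✓ 2333:Thu✓ 2334:Fri 2335:Sat 2336:Mon 2337:Tue 2338:Wed✓ 2339:Thu✓ 2340:Sat 2341:Sun 2342:Mon
Years with five Thursdays: 2304, 2305, 2310, 2311, 2316, 2321, 2322, 2327, 2332, 2333, 2338, 2339 → 12.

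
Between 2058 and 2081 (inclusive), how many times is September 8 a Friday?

Track September 8's weekday year by year (advancing +1, or +2 across a Feb 29):
  2058: Sun  2059: Mon (+1)  2060: Wed (+2)  2061: Thu (+1)  2062: Fri (+1) ✓
  2063: Sat (+1)  2064: Mon (+2)  2065: Tue (+1)  2066: Wed (+1)  2067: Thu (+1)
  2068: Sat (+2)  2069: Sun (+1)  2070: Mon (+1)  2071: Tue (+1)  2072: Thu (+2)
  2073: Fri (+1) ✓  2074: Sat (+1)  2075: Sun (+1)  2076: Tue (+2)  2077: Wed (+1)
  2078: Thu (+1)  2079: Fri (+1) ✓  2080: Sun (+2)  2081: Mon (+1)
Friday years: 2062, 2073, 2079 — 3 in total.

3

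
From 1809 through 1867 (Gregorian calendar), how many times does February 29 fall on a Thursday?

Leap years in 1809–1867: 14 of them.
Feb 29 weekday advances by 5 (mod 7) from one leap year to the next four years later (or differs when a century non-leap intervenes).
Leap-day weekdays: 1812:Sat 1816:Thu✓ 1820:Tue 1824:Sun 1828:Fri 1832:Wed 1836:Mon 1840:Sat 1844:Thu✓ 1848:Tue 1852:Sun 1856:Fri 1860:Wed 1864:Mon
Thursday: 1816, 1844 → 2.

2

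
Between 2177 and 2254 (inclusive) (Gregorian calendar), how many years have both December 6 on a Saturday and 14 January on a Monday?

2

Check each year's weekday for December 6 and 14 January:
  2177: Sat/Tue  2178: Sun/Wed  2179: Mon/Thu  2180: Wed/Fri  2181: Thu/Sun  2182: Fri/Mon  2183: Sat/Tue  2184: Mon/Wed  2185: Tue/Fri  2186: Wed/Sat  2187: Thu/Sun  2188: Sat/Mon ✓  2189: Sun/Wed  2190: Mon/Thu  …(50 more)…  2241: Mon/Thu  2242: Tue/Fri  2243: Wed/Sat  2244: Fri/Sun  2245: Sat/Tue  2246: Sun/Wed  2247: Mon/Thu  2248: Wed/Fri  2249: Thu/Sun  2250: Fri/Mon  2251: Sat/Tue  2252: Mon/Wed  2253: Tue/Fri  2254: Wed/Sat
Both conditions hold in: 2188, 2228 — 2.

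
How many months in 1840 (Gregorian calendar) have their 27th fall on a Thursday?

2

Check the 27th of each month of 1840: Jan 27: Mon, Feb 27: Thu, Mar 27: Fri, Apr 27: Mon, May 27: Wed, Jun 27: Sat, Jul 27: Mon, Aug 27: Thu, Sep 27: Sun, Oct 27: Tue, Nov 27: Fri, Dec 27: Sun.
Thursday occurs in February, August — 2 months.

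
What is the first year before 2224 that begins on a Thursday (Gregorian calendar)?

Jan 1 advances by 2 weekdays after a leap year and by 1 after a common year.
2224: Jan 1 is Thursday (leap).
2223: Wednesday
2222: Tuesday
2221: Monday
2220: Saturday (leap)
2219: Friday
2218: Thursday
2218 begins on a Thursday

2218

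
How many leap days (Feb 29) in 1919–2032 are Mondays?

Leap years in 1919–2032: 29 of them.
Feb 29 weekday advances by 5 (mod 7) from one leap year to the next four years later (or differs when a century non-leap intervenes).
Leap-day weekdays: 1920:Sun 1924:Fri 1928:Wed 1932:Mon✓ 1936:Sat 1940:Thu 1944:Tue 1948:Sun 1952:Fri 1956:Wed 1960:Mon✓ 1964:Sat 1968:Thu …(3 more)… 1984:Wed 1988:Mon✓ 1992:Sat 1996:Thu 2000:Tue 2004:Sun 2008:Fri 2012:Wed 2016:Mon✓ 2020:Sat 2024:Thu 2028:Tue 2032:Sun
Monday: 1932, 1960, 1988, 2016 → 4.

4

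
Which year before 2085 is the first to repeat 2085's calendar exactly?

Two years share a calendar iff Jan 1 falls on the same weekday and both are leap or both are common. 2085: Jan 1 is Monday, common year.
2084: Jan 1 Saturday, leap
2083: Jan 1 Friday, common
2082: Jan 1 Thursday, common
2081: Jan 1 Wednesday, common
2080: Jan 1 Monday, leap
2079: Jan 1 Sunday, common
2078: Jan 1 Saturday, common
2077: Jan 1 Friday, common
2076: Jan 1 Wednesday, leap
2075: Jan 1 Tuesday, common
2074: Jan 1 Monday, common
2074 matches on both conditions.

2074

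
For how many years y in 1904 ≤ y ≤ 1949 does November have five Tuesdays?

14

November has 30 days; it has five Tuesdays when Tuesday falls among the first (month-length − 28) days — i.e. when November 1 is one of Tuesday/Monday.
November 1 by year: 1904:Tue✓ 1905:Wed 1906:Thu 1907:Fri 1908:Sun 1909:Mon✓ 1910:Tue✓ 1911:Wed 1912:Fri 1913:Sat 1914:Sun 1915:Mon✓ 1916:Wed 1917:Thu 1918:Fri …(16 more)… 1935:Fri 1936:Sun 1937:Mon✓ 1938:Tue✓ 1939:Wed 1940:Fri 1941:Sat 1942:Sun 1943:Mon✓ 1944:Wed 1945:Thu 1946:Fri 1947:Sat 1948:Mon✓ 1949:Tue✓
Years with five Tuesdays: 1904, 1909, 1910, 1915, 1920, 1921, 1926, 1927, 1932, 1937, 1938, 1943, 1948, 1949 → 14.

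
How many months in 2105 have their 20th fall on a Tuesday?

2

Check the 20th of each month of 2105: Jan 20: Tue, Feb 20: Fri, Mar 20: Fri, Apr 20: Mon, May 20: Wed, Jun 20: Sat, Jul 20: Mon, Aug 20: Thu, Sep 20: Sun, Oct 20: Tue, Nov 20: Fri, Dec 20: Sun.
Tuesday occurs in January, October — 2 months.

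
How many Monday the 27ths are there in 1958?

2

Check the 27th of each month of 1958: Jan 27: Mon, Feb 27: Thu, Mar 27: Thu, Apr 27: Sun, May 27: Tue, Jun 27: Fri, Jul 27: Sun, Aug 27: Wed, Sep 27: Sat, Oct 27: Mon, Nov 27: Thu, Dec 27: Sat.
Monday occurs in January, October — 2 months.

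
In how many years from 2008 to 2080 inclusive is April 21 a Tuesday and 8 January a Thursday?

Check each year's weekday for April 21 and 8 January:
  2008: Mon/Tue  2009: Tue/Thu ✓  2010: Wed/Fri  2011: Thu/Sat  2012: Sat/Sun  2013: Sun/Tue  2014: Mon/Wed  2015: Tue/Thu ✓  2016: Thu/Fri  2017: Fri/Sun  2018: Sat/Mon  2019: Sun/Tue  2020: Tue/Wed  2021: Wed/Fri  …(45 more)…  2067: Thu/Sat  2068: Sat/Sun  2069: Sun/Tue  2070: Mon/Wed  2071: Tue/Thu ✓  2072: Thu/Fri  2073: Fri/Sun  2074: Sat/Mon  2075: Sun/Tue  2076: Tue/Wed  2077: Wed/Fri  2078: Thu/Sat  2079: Fri/Sun  2080: Sun/Mon
Both conditions hold in: 2009, 2015, 2026, 2037, 2043, 2054, 2065, 2071 — 8.

8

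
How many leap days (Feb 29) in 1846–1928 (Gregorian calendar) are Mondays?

Leap years in 1846–1928: 20 of them.
Feb 29 weekday advances by 5 (mod 7) from one leap year to the next four years later (or differs when a century non-leap intervenes).
Leap-day weekdays: 1848:Tue 1852:Sun 1856:Fri 1860:Wed 1864:Mon✓ 1868:Sat 1872:Thu 1876:Tue 1880:Sun 1884:Fri 1888:Wed 1892:Mon✓ 1896:Sat 1904:Mon✓ 1908:Sat 1912:Thu 1916:Tue 1920:Sun 1924:Fri 1928:Wed
Monday: 1864, 1892, 1904 → 3.

3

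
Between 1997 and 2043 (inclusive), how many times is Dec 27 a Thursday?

Track Dec 27's weekday year by year (advancing +1, or +2 across a Feb 29):
  1997: Sat  1998: Sun (+1)  1999: Mon (+1)  2000: Wed (+2)  2001: Thu (+1) ✓
  2002: Fri (+1)  2003: Sat (+1)  2004: Mon (+2)  2005: Tue (+1)  2006: Wed (+1)
  2007: Thu (+1) ✓  2008: Sat (+2)  2009: Sun (+1)  2010: Mon (+1)  … (19 more years) …
  2030: Fri (+1)  2031: Sat (+1)  2032: Mon (+2)  2033: Tue (+1)  2034: Wed (+1)
  2035: Thu (+1) ✓  2036: Sat (+2)  2037: Sun (+1)  2038: Mon (+1)  2039: Tue (+1)
  2040: Thu (+2) ✓  2041: Fri (+1)  2042: Sat (+1)  2043: Sun (+1)
Thursday years: 2001, 2007, 2012, 2018, 2029, 2035, 2040 — 7 in total.

7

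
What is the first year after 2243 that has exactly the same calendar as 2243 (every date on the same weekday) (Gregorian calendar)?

Two years share a calendar iff Jan 1 falls on the same weekday and both are leap or both are common. 2243: Jan 1 is Sunday, common year.
2244: Jan 1 Monday, leap
2245: Jan 1 Wednesday, common
2246: Jan 1 Thursday, common
2247: Jan 1 Friday, common
2248: Jan 1 Saturday, leap
2249: Jan 1 Monday, common
2250: Jan 1 Tuesday, common
2251: Jan 1 Wednesday, common
2252: Jan 1 Thursday, leap
2253: Jan 1 Saturday, common
2254: Jan 1 Sunday, common
2254 matches on both conditions.

2254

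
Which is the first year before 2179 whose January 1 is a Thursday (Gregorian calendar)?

2178

Jan 1 advances by 2 weekdays after a leap year and by 1 after a common year.
2179: Jan 1 is Friday.
2178: Thursday
2178 begins on a Thursday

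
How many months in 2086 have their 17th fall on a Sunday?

Check the 17th of each month of 2086: Jan 17: Thu, Feb 17: Sun, Mar 17: Sun, Apr 17: Wed, May 17: Fri, Jun 17: Mon, Jul 17: Wed, Aug 17: Sat, Sep 17: Tue, Oct 17: Thu, Nov 17: Sun, Dec 17: Tue.
Sunday occurs in February, March, November — 3 months.

3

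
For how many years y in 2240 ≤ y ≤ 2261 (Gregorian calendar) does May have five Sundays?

10

May has 31 days; it has five Sundays when Sunday falls among the first (month-length − 28) days — i.e. when May 1 is one of Sunday/Saturday/Friday.
May 1 by year: 2240:Fri✓ 2241:Sat✓ 2242:Sun✓ 2243:Mon 2244:Wed 2245:Thu 2246:Fri✓ 2247:Sat✓ 2248:Mon 2249:Tue 2250:Wed 2251:Thu 2252:Sat✓ 2253:Sun✓ 2254:Mon 2255:Tue 2256:Thu 2257:Fri✓ 2258:Sat✓ 2259:Sun✓ 2260:Tue 2261:Wed
Years with five Sundays: 2240, 2241, 2242, 2246, 2247, 2252, 2253, 2257, 2258, 2259 → 10.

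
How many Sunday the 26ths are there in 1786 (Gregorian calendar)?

Check the 26th of each month of 1786: Jan 26: Thu, Feb 26: Sun, Mar 26: Sun, Apr 26: Wed, May 26: Fri, Jun 26: Mon, Jul 26: Wed, Aug 26: Sat, Sep 26: Tue, Oct 26: Thu, Nov 26: Sun, Dec 26: Tue.
Sunday occurs in February, March, November — 3 months.

3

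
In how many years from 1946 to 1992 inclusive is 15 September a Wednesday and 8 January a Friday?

4

Check each year's weekday for 15 September and 8 January:
  1946: Sun/Tue  1947: Mon/Wed  1948: Wed/Thu  1949: Thu/Sat  1950: Fri/Sun  1951: Sat/Mon  1952: Mon/Tue  1953: Tue/Thu  1954: Wed/Fri ✓  1955: Thu/Sat  1956: Sat/Sun  1957: Sun/Tue  1958: Mon/Wed  1959: Tue/Thu  …(19 more)…  1979: Sat/Mon  1980: Mon/Tue  1981: Tue/Thu  1982: Wed/Fri ✓  1983: Thu/Sat  1984: Sat/Sun  1985: Sun/Tue  1986: Mon/Wed  1987: Tue/Thu  1988: Thu/Fri  1989: Fri/Sun  1990: Sat/Mon  1991: Sun/Tue  1992: Tue/Wed
Both conditions hold in: 1954, 1965, 1971, 1982 — 4.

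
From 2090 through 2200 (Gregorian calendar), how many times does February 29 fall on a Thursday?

3

Leap years in 2090–2200: 26 of them.
Feb 29 weekday advances by 5 (mod 7) from one leap year to the next four years later (or differs when a century non-leap intervenes).
Leap-day weekdays: 2092:Fri 2096:Wed 2104:Fri 2108:Wed 2112:Mon 2116:Sat 2120:Thu✓ 2124:Tue 2128:Sun 2132:Fri 2136:Wed 2140:Mon 2144:Sat 2148:Thu✓ 2152:Tue 2156:Sun 2160:Fri 2164:Wed 2168:Mon 2172:Sat 2176:Thu✓ 2180:Tue 2184:Sun 2188:Fri 2192:Wed 2196:Mon
Thursday: 2120, 2148, 2176 → 3.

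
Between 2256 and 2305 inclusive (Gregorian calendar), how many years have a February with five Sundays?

1

February has 28 days (29 in leap years); it has five Sundays when Sunday falls among the first (month-length − 28) days — i.e. when February 1 is Sunday in a leap year (never in a common year).
February 1 by year: 2256:Fri 2257:Sun 2258:Mon 2259:Tue 2260:Wed 2261:Fri 2262:Sat 2263:Sun 2264:Mon 2265:Wed 2266:Thu 2267:Fri 2268:Sat 2269:Mon 2270:Tue …(20 more)… 2291:Sun 2292:Mon 2293:Wed 2294:Thu 2295:Fri 2296:Sat 2297:Mon 2298:Tue 2299:Wed 2300:Thu 2301:Fri 2302:Sat 2303:Sun 2304:Mon 2305:Wed
Years with five Sundays: 2280 → 1.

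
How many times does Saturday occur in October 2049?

October 2049 has 31 days and begins on Friday.
The first Saturday is October 2.
Saturdays fall on 2, 9, 16, 23, 30 — that's 5.

5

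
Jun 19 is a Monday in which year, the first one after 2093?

2102

From one year to the next, a fixed date's weekday advances by 1, or by 2 when a Feb 29 lies between the two dates.
2093: June 19 is Friday.
2094: Saturday (+1)
2095: Sunday (+1)
2096: Tuesday (+2)
2097: Wednesday (+1)
2098: Thursday (+1)
2099: Friday (+1)
2100: Saturday (+1)
2101: Sunday (+1)
2102: Monday (+1)
Jun 19 falls on a Monday in 2102.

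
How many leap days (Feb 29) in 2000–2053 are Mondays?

2

Leap years in 2000–2053: 14 of them.
Feb 29 weekday advances by 5 (mod 7) from one leap year to the next four years later (or differs when a century non-leap intervenes).
Leap-day weekdays: 2000:Tue 2004:Sun 2008:Fri 2012:Wed 2016:Mon✓ 2020:Sat 2024:Thu 2028:Tue 2032:Sun 2036:Fri 2040:Wed 2044:Mon✓ 2048:Sat 2052:Thu
Monday: 2016, 2044 → 2.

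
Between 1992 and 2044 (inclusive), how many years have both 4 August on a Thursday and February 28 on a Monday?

6

Check each year's weekday for 4 August and February 28:
  1992: Tue/Fri  1993: Wed/Sun  1994: Thu/Mon ✓  1995: Fri/Tue  1996: Sun/Wed  1997: Mon/Fri  1998: Tue/Sat  1999: Wed/Sun  2000: Fri/Mon  2001: Sat/Wed  2002: Sun/Thu  2003: Mon/Fri  2004: Wed/Sat  2005: Thu/Mon ✓  …(25 more)…  2031: Mon/Fri  2032: Wed/Sat  2033: Thu/Mon ✓  2034: Fri/Tue  2035: Sat/Wed  2036: Mon/Thu  2037: Tue/Sat  2038: Wed/Sun  2039: Thu/Mon ✓  2040: Sat/Tue  2041: Sun/Thu  2042: Mon/Fri  2043: Tue/Sat  2044: Thu/Sun
Both conditions hold in: 1994, 2005, 2011, 2022, 2033, 2039 — 6.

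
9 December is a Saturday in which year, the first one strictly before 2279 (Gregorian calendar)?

From one year to the next, a fixed date's weekday advances by 1, or by 2 when a Feb 29 lies between the two dates.
2279: December 9 is Tuesday.
2278: Monday (−1)
2277: Sunday (−1)
2276: Saturday (−1)
9 December falls on a Saturday in 2276.

2276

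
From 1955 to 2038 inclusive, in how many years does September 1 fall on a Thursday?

12

Track September 1's weekday year by year (advancing +1, or +2 across a Feb 29):
  1955: Thu ✓  1956: Sat (+2)  1957: Sun (+1)  1958: Mon (+1)  1959: Tue (+1)
  1960: Thu (+2) ✓  1961: Fri (+1)  1962: Sat (+1)  1963: Sun (+1)  1964: Tue (+2)
  1965: Wed (+1)  1966: Thu (+1) ✓  1967: Fri (+1)  1968: Sun (+2)  … (56 more years) …
  2025: Mon (+1)  2026: Tue (+1)  2027: Wed (+1)  2028: Fri (+2)  2029: Sat (+1)
  2030: Sun (+1)  2031: Mon (+1)  2032: Wed (+2)  2033: Thu (+1) ✓  2034: Fri (+1)
  2035: Sat (+1)  2036: Mon (+2)  2037: Tue (+1)  2038: Wed (+1)
Thursday years: 1955, 1960, 1966, 1977, 1983, 1988, 1994, 2005, 2011, 2016, 2022, 2033 — 12 in total.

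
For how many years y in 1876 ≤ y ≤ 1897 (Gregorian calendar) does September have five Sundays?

September has 30 days; it has five Sundays when Sunday falls among the first (month-length − 28) days — i.e. when September 1 is one of Sunday/Saturday.
September 1 by year: 1876:Fri 1877:Sat✓ 1878:Sun✓ 1879:Mon 1880:Wed 1881:Thu 1882:Fri 1883:Sat✓ 1884:Mon 1885:Tue 1886:Wed 1887:Thu 1888:Sat✓ 1889:Sun✓ 1890:Mon 1891:Tue 1892:Thu 1893:Fri 1894:Sat✓ 1895:Sun✓ 1896:Tue 1897:Wed
Years with five Sundays: 1877, 1878, 1883, 1888, 1889, 1894, 1895 → 7.

7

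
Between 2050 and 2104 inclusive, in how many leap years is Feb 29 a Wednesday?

Leap years in 2050–2104: 13 of them.
Feb 29 weekday advances by 5 (mod 7) from one leap year to the next four years later (or differs when a century non-leap intervenes).
Leap-day weekdays: 2052:Thu 2056:Tue 2060:Sun 2064:Fri 2068:Wed✓ 2072:Mon 2076:Sat 2080:Thu 2084:Tue 2088:Sun 2092:Fri 2096:Wed✓ 2104:Fri
Wednesday: 2068, 2096 → 2.

2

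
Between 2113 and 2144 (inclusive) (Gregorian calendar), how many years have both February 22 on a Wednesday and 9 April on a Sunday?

4

Check each year's weekday for February 22 and 9 April:
  2113: Wed/Sun ✓  2114: Thu/Mon  2115: Fri/Tue  2116: Sat/Thu  2117: Mon/Fri  2118: Tue/Sat  2119: Wed/Sun ✓  2120: Thu/Tue  2121: Sat/Wed  2122: Sun/Thu  2123: Mon/Fri  2124: Tue/Sun  2125: Thu/Mon  2126: Fri/Tue  …(4 more)…  2131: Thu/Mon  2132: Fri/Wed  2133: Sun/Thu  2134: Mon/Fri  2135: Tue/Sat  2136: Wed/Mon  2137: Fri/Tue  2138: Sat/Wed  2139: Sun/Thu  2140: Mon/Sat  2141: Wed/Sun ✓  2142: Thu/Mon  2143: Fri/Tue  2144: Sat/Thu
Both conditions hold in: 2113, 2119, 2130, 2141 — 4.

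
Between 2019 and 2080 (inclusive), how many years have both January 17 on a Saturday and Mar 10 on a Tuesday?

Check each year's weekday for January 17 and Mar 10:
  2019: Thu/Sun  2020: Fri/Tue  2021: Sun/Wed  2022: Mon/Thu  2023: Tue/Fri  2024: Wed/Sun  2025: Fri/Mon  2026: Sat/Tue ✓  2027: Sun/Wed  2028: Mon/Fri  2029: Wed/Sat  2030: Thu/Sun  2031: Fri/Mon  2032: Sat/Wed  …(34 more)…  2067: Mon/Thu  2068: Tue/Sat  2069: Thu/Sun  2070: Fri/Mon  2071: Sat/Tue ✓  2072: Sun/Thu  2073: Tue/Fri  2074: Wed/Sat  2075: Thu/Sun  2076: Fri/Tue  2077: Sun/Wed  2078: Mon/Thu  2079: Tue/Fri  2080: Wed/Sun
Both conditions hold in: 2026, 2037, 2043, 2054, 2065, 2071 — 6.

6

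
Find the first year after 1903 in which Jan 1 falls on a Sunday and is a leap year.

Jan 1 advances by 2 weekdays after a leap year and by 1 after a common year.
1903: Jan 1 is Thursday.
1904: Friday (leap)
1905: Sunday
1906: Monday
1907: Tuesday
1908: Wednesday (leap)
1909: Friday
1910: Saturday
1911: Sunday
1912: Monday (leap)
1913: Wednesday
1914: Thursday
1915: Friday
1916: Saturday (leap)
1917: Monday
1918: Tuesday
1919: Wednesday
1920: Thursday (leap)
1921: Saturday
1922: Sunday
1923: Monday
1924: Tuesday (leap)
1925: Thursday
1926: Friday
1927: Saturday
1928: Sunday (leap)
1928 begins on a Sunday and is a leap year.

1928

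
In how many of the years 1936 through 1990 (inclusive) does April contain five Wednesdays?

16

April has 30 days; it has five Wednesdays when Wednesday falls among the first (month-length − 28) days — i.e. when April 1 is one of Wednesday/Tuesday.
April 1 by year: 1936:Wed✓ 1937:Thu 1938:Fri 1939:Sat 1940:Mon 1941:Tue✓ 1942:Wed✓ 1943:Thu 1944:Sat 1945:Sun 1946:Mon 1947:Tue✓ 1948:Thu 1949:Fri 1950:Sat …(25 more)… 1976:Thu 1977:Fri 1978:Sat 1979:Sun 1980:Tue✓ 1981:Wed✓ 1982:Thu 1983:Fri 1984:Sun 1985:Mon 1986:Tue✓ 1987:Wed✓ 1988:Fri 1989:Sat 1990:Sun
Years with five Wednesdays: 1936, 1941, 1942, 1947, 1952, 1953, 1958, 1959, 1964, 1969, 1970, 1975, 1980, 1981, 1986, 1987 → 16.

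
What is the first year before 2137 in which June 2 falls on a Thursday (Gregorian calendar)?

From one year to the next, a fixed date's weekday advances by 1, or by 2 when a Feb 29 lies between the two dates.
2137: June 2 is Sunday.
2136: Saturday (−1)
2135: Thursday (−2)
June 2 falls on a Thursday in 2135.

2135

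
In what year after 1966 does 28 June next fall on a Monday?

From one year to the next, a fixed date's weekday advances by 1, or by 2 when a Feb 29 lies between the two dates.
1966: June 28 is Tuesday.
1967: Wednesday (+1)
1968: Friday (+2)
1969: Saturday (+1)
1970: Sunday (+1)
1971: Monday (+1)
28 June falls on a Monday in 1971.

1971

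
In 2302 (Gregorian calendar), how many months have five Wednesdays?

A month of length L has five Wednesdays iff its first Wednesday is on day ≤ L−28 (so day 1–3 in a 31-day month, 1–2 in a 30-day month, day 1 in a leap February).
Checking each month of 2302: Jan starts Wed (31d) ✓; Feb starts Sat (28d); Mar starts Sat (31d); Apr starts Tue (30d) ✓; May starts Thu (31d); Jun starts Sun (30d); Jul starts Tue (31d) ✓; Aug starts Fri (31d); Sep starts Mon (30d); Oct starts Wed (31d) ✓; Nov starts Sat (30d); Dec starts Mon (31d) ✓.
Five-Wednesday months: January, April, July, October, December → 5.

5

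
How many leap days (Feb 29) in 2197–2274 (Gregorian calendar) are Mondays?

Leap years in 2197–2274: 18 of them.
Feb 29 weekday advances by 5 (mod 7) from one leap year to the next four years later (or differs when a century non-leap intervenes).
Leap-day weekdays: 2204:Wed 2208:Mon✓ 2212:Sat 2216:Thu 2220:Tue 2224:Sun 2228:Fri 2232:Wed 2236:Mon✓ 2240:Sat 2244:Thu 2248:Tue 2252:Sun 2256:Fri 2260:Wed 2264:Mon✓ 2268:Sat 2272:Thu
Monday: 2208, 2236, 2264 → 3.

3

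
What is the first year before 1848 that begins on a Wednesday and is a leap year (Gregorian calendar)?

Jan 1 advances by 2 weekdays after a leap year and by 1 after a common year.
1848: Jan 1 is Saturday (leap).
1847: Friday
1846: Thursday
1845: Wednesday
1844: Monday (leap)
1843: Sunday
1842: Saturday
1841: Friday
1840: Wednesday (leap)
1840 begins on a Wednesday and is a leap year.

1840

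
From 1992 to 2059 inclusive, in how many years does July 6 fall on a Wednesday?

Track July 6's weekday year by year (advancing +1, or +2 across a Feb 29):
  1992: Mon  1993: Tue (+1)  1994: Wed (+1) ✓  1995: Thu (+1)  1996: Sat (+2)
  1997: Sun (+1)  1998: Mon (+1)  1999: Tue (+1)  2000: Thu (+2)  2001: Fri (+1)
  2002: Sat (+1)  2003: Sun (+1)  2004: Tue (+2)  2005: Wed (+1) ✓  … (40 more years) …
  2046: Fri (+1)  2047: Sat (+1)  2048: Mon (+2)  2049: Tue (+1)  2050: Wed (+1) ✓
  2051: Thu (+1)  2052: Sat (+2)  2053: Sun (+1)  2054: Mon (+1)  2055: Tue (+1)
  2056: Thu (+2)  2057: Fri (+1)  2058: Sat (+1)  2059: Sun (+1)
Wednesday years: 1994, 2005, 2011, 2016, 2022, 2033, 2039, 2044, 2050 — 9 in total.

9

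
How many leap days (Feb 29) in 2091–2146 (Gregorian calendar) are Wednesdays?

Leap years in 2091–2146: 13 of them.
Feb 29 weekday advances by 5 (mod 7) from one leap year to the next four years later (or differs when a century non-leap intervenes).
Leap-day weekdays: 2092:Fri 2096:Wed✓ 2104:Fri 2108:Wed✓ 2112:Mon 2116:Sat 2120:Thu 2124:Tue 2128:Sun 2132:Fri 2136:Wed✓ 2140:Mon 2144:Sat
Wednesday: 2096, 2108, 2136 → 3.

3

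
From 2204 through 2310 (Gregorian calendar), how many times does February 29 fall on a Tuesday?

Leap years in 2204–2310: 26 of them.
Feb 29 weekday advances by 5 (mod 7) from one leap year to the next four years later (or differs when a century non-leap intervenes).
Leap-day weekdays: 2204:Wed 2208:Mon 2212:Sat 2216:Thu 2220:Tue✓ 2224:Sun 2228:Fri 2232:Wed 2236:Mon 2240:Sat 2244:Thu 2248:Tue✓ 2252:Sun 2256:Fri 2260:Wed 2264:Mon 2268:Sat 2272:Thu 2276:Tue✓ 2280:Sun 2284:Fri 2288:Wed 2292:Mon 2296:Sat 2304:Mon 2308:Sat
Tuesday: 2220, 2248, 2276 → 3.

3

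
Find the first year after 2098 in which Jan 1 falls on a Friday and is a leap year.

2112

Jan 1 advances by 2 weekdays after a leap year and by 1 after a common year.
2098: Jan 1 is Wednesday.
2099: Thursday
2100: Friday
2101: Saturday
2102: Sunday
2103: Monday
2104: Tuesday (leap)
2105: Thursday
2106: Friday
2107: Saturday
2108: Sunday (leap)
2109: Tuesday
2110: Wednesday
2111: Thursday
2112: Friday (leap)
2112 begins on a Friday and is a leap year.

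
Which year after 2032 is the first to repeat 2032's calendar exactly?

2060

Two years share a calendar iff Jan 1 falls on the same weekday and both are leap or both are common. 2032: Jan 1 is Thursday, leap year.
2033: Jan 1 Saturday, common
2034: Jan 1 Sunday, common
2035: Jan 1 Monday, common
2036: Jan 1 Tuesday, leap
2037: Jan 1 Thursday, common
2038: Jan 1 Friday, common
2039: Jan 1 Saturday, common
2040: Jan 1 Sunday, leap
2041: Jan 1 Tuesday, common
2042: Jan 1 Wednesday, common
2043: Jan 1 Thursday, common
2044: Jan 1 Friday, leap
2045: Jan 1 Sunday, common
2046: Jan 1 Monday, common
2047: Jan 1 Tuesday, common
2048: Jan 1 Wednesday, leap
2049: Jan 1 Friday, common
2050: Jan 1 Saturday, common
2051: Jan 1 Sunday, common
2052: Jan 1 Monday, leap
2053: Jan 1 Wednesday, common
2054: Jan 1 Thursday, common
2055: Jan 1 Friday, common
2056: Jan 1 Saturday, leap
2057: Jan 1 Monday, common
2058: Jan 1 Tuesday, common
2059: Jan 1 Wednesday, common
2060: Jan 1 Thursday, leap
2060 matches on both conditions.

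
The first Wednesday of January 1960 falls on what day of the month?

6

January 1, 1960 is a Friday, so the first Wednesday is the 6th.
The first Wednesday is 6 + 0 = 6.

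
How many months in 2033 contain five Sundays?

4

A month of length L has five Sundays iff its first Sunday is on day ≤ L−28 (so day 1–3 in a 31-day month, 1–2 in a 30-day month, day 1 in a leap February).
Checking each month of 2033: Jan starts Sat (31d) ✓; Feb starts Tue (28d); Mar starts Tue (31d); Apr starts Fri (30d); May starts Sun (31d) ✓; Jun starts Wed (30d); Jul starts Fri (31d) ✓; Aug starts Mon (31d); Sep starts Thu (30d); Oct starts Sat (31d) ✓; Nov starts Tue (30d); Dec starts Thu (31d).
Five-Sunday months: January, May, July, October → 4.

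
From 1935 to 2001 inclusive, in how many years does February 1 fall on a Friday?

Track February 1's weekday year by year (advancing +1, or +2 across a Feb 29):
  1935: Fri ✓  1936: Sat (+1)  1937: Mon (+2)  1938: Tue (+1)  1939: Wed (+1)
  1940: Thu (+1)  1941: Sat (+2)  1942: Sun (+1)  1943: Mon (+1)  1944: Tue (+1)
  1945: Thu (+2)  1946: Fri (+1) ✓  1947: Sat (+1)  1948: Sun (+1)  … (39 more years) …
  1988: Mon (+1)  1989: Wed (+2)  1990: Thu (+1)  1991: Fri (+1) ✓  1992: Sat (+1)
  1993: Mon (+2)  1994: Tue (+1)  1995: Wed (+1)  1996: Thu (+1)  1997: Sat (+2)
  1998: Sun (+1)  1999: Mon (+1)  2000: Tue (+1)  2001: Thu (+2)
Friday years: 1935, 1946, 1952, 1957, 1963, 1974, 1980, 1985, 1991 — 9 in total.

9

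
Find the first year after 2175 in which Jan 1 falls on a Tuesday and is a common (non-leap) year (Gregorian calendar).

Jan 1 advances by 2 weekdays after a leap year and by 1 after a common year.
2175: Jan 1 is Sunday.
2176: Monday (leap)
2177: Wednesday
2178: Thursday
2179: Friday
2180: Saturday (leap)
2181: Monday
2182: Tuesday
2182 begins on a Tuesday and is a common year.

2182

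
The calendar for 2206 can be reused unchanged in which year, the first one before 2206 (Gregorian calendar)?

Two years share a calendar iff Jan 1 falls on the same weekday and both are leap or both are common. 2206: Jan 1 is Wednesday, common year.
2205: Jan 1 Tuesday, common
2204: Jan 1 Sunday, leap
2203: Jan 1 Saturday, common
2202: Jan 1 Friday, common
2201: Jan 1 Thursday, common
2200: Jan 1 Wednesday, common
2200 matches on both conditions.

2200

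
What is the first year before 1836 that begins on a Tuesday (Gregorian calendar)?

Jan 1 advances by 2 weekdays after a leap year and by 1 after a common year.
1836: Jan 1 is Friday (leap).
1835: Thursday
1834: Wednesday
1833: Tuesday
1833 begins on a Tuesday

1833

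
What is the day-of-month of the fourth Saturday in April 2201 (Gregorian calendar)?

April 1, 2201 is a Wednesday, so the first Saturday is the 4th.
The fourth Saturday is 4 + 21 = 25.

25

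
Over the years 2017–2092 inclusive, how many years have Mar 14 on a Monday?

10

Track Mar 14's weekday year by year (advancing +1, or +2 across a Feb 29):
  2017: Tue  2018: Wed (+1)  2019: Thu (+1)  2020: Sat (+2)  2021: Sun (+1)
  2022: Mon (+1) ✓  2023: Tue (+1)  2024: Thu (+2)  2025: Fri (+1)  2026: Sat (+1)
  2027: Sun (+1)  2028: Tue (+2)  2029: Wed (+1)  2030: Thu (+1)  … (48 more years) …
  2079: Tue (+1)  2080: Thu (+2)  2081: Fri (+1)  2082: Sat (+1)  2083: Sun (+1)
  2084: Tue (+2)  2085: Wed (+1)  2086: Thu (+1)  2087: Fri (+1)  2088: Sun (+2)
  2089: Mon (+1) ✓  2090: Tue (+1)  2091: Wed (+1)  2092: Fri (+2)
Monday years: 2022, 2033, 2039, 2044, 2050, 2061, 2067, 2072, 2078, 2089 — 10 in total.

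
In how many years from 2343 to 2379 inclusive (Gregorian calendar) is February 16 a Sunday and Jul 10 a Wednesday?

Check each year's weekday for February 16 and Jul 10:
  2343: Tue/Sat  2344: Wed/Mon  2345: Fri/Tue  2346: Sat/Wed  2347: Sun/Thu  2348: Mon/Sat  2349: Wed/Sun  2350: Thu/Mon  2351: Fri/Tue  2352: Sat/Thu  2353: Mon/Fri  2354: Tue/Sat  2355: Wed/Sun  2356: Thu/Tue  …(9 more)…  2366: Wed/Sun  2367: Thu/Mon  2368: Fri/Wed  2369: Sun/Thu  2370: Mon/Fri  2371: Tue/Sat  2372: Wed/Mon  2373: Fri/Tue  2374: Sat/Wed  2375: Sun/Thu  2376: Mon/Sat  2377: Wed/Sun  2378: Thu/Mon  2379: Fri/Tue
Both conditions hold in: no year — 0.

0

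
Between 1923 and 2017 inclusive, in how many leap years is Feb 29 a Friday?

Leap years in 1923–2017: 24 of them.
Feb 29 weekday advances by 5 (mod 7) from one leap year to the next four years later (or differs when a century non-leap intervenes).
Leap-day weekdays: 1924:Fri✓ 1928:Wed 1932:Mon 1936:Sat 1940:Thu 1944:Tue 1948:Sun 1952:Fri✓ 1956:Wed 1960:Mon 1964:Sat 1968:Thu 1972:Tue 1976:Sun 1980:Fri✓ 1984:Wed 1988:Mon 1992:Sat 1996:Thu 2000:Tue 2004:Sun 2008:Fri✓ 2012:Wed 2016:Mon
Friday: 1924, 1952, 1980, 2008 → 4.

4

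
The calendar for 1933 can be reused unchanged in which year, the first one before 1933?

Two years share a calendar iff Jan 1 falls on the same weekday and both are leap or both are common. 1933: Jan 1 is Sunday, common year.
1932: Jan 1 Friday, leap
1931: Jan 1 Thursday, common
1930: Jan 1 Wednesday, common
1929: Jan 1 Tuesday, common
1928: Jan 1 Sunday, leap
1927: Jan 1 Saturday, common
1926: Jan 1 Friday, common
1925: Jan 1 Thursday, common
1924: Jan 1 Tuesday, leap
1923: Jan 1 Monday, common
1922: Jan 1 Sunday, common
1922 matches on both conditions.

1922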